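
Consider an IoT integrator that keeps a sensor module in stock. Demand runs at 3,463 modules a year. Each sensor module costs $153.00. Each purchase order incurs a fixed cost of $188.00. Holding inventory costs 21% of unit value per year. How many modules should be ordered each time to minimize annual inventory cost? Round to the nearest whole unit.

Holding cost H = 0.21 × $153.00 = $32.1300 per unit per year.
EOQ = √(2DS / H) = √(2 × 3,463 × 188 / 32.13).
= √(1,302,088 / 32.13) = √40,525.6147 ≈ 201.310.

Q* ≈ 201 modules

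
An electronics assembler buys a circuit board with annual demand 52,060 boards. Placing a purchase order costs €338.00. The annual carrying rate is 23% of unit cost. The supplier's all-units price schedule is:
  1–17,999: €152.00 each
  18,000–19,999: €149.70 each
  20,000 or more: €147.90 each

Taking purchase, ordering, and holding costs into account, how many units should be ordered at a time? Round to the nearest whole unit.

Q* ≈ 1,003 boards

Holding cost per unit per year at price C is H = 0.23·C.
For each price level, check whether its EOQ is feasible; otherwise the best quantity at that price is the breakpoint.
EOQ at €152.00 = 1003.3 (feasible in tier 1): TC = 52,060×€152.00 + (52,060/1003.3)×338 + (1003.3/2)×0.23×€152.00 = €7,948,196.09.
EOQ at €149.70 = 1011.0 < 18000, so use break Q=18000: TC = 52,060×€149.70 + (52,060/18000.0)×338 + (18000.0/2)×0.23×€149.70 = €8,104,238.57.
EOQ at €147.90 = 1017.1 < 20000, so use break Q=20000: TC = 52,060×€147.90 + (52,060/20000.0)×338 + (20000.0/2)×0.23×€147.90 = €8,040,723.81.
Lowest total cost is €7,948,196.09 at Q = 1003.3.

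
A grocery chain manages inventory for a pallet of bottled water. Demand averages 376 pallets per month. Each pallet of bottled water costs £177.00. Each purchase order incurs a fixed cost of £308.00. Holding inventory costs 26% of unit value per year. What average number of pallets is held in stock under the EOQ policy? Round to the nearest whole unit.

Average inventory ≈ 123 pallets

Annual demand D = 376 × 12 = 4,512.
Holding cost H = 0.26 × £177.00 = £46.0200 per unit per year.
The optimal lot size = √(2DS/H) = √(2 × 4,512 × 308 / 46.02) ≈ 245.75.
Average inventory = Q*/2 ≈ 245.75 / 2 = 122.877.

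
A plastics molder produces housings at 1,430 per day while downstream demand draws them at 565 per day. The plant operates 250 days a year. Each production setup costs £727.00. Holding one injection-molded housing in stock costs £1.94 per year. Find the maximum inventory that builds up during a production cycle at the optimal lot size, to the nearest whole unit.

I_max ≈ 8,002 housings

Annual demand D = 565 × 250 = 141,250.
Production build-up factor (1 − d/p) = 1 − 565/1,430 = 0.6049.
Q* = √(2DS / (H(1 − d/p))) = √(2 × 141,250 × 727 / (1.94 × 0.6049)).
= √(205,377,500 / 1.1735) ≈ 13229.259.
Maximum inventory = Q*(1 − d/p) = 13229.259 × 0.6049 ≈ 8002.314.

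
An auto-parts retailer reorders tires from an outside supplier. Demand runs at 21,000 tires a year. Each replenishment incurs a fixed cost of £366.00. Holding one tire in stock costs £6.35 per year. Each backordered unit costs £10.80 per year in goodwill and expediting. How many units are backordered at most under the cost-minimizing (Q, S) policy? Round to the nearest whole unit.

With planned backorders, Q* = √(2DS/H) · √((H+B)/B).
√(2DS/H) = √(2 × 21,000 × 366 / 6.35) = 1555.888.
√((H+B)/B) = √((6.35+10.8)/10.8) = 1.2601.
Q* ≈ 1960.643.
S* = Q* · H/(H+B) = 1960.643 × 6.35/17.15 ≈ 725.952.

S* ≈ 726 tires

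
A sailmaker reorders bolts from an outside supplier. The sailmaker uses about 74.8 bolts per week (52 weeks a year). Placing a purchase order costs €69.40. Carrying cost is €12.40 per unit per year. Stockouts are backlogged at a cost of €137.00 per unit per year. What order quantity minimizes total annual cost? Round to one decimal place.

Annual demand D = 74.8 × 52 = 3,889.6.
With planned backorders, Q* = √(2DS/H) · √((H+B)/B).
√(2DS/H) = √(2 × 3,889.6 × 69.4 / 12.4) = 208.659.
√((H+B)/B) = √((12.4+137)/137) = 1.0443.
Q* ≈ 217.897.

Q* ≈ 217.9 bolts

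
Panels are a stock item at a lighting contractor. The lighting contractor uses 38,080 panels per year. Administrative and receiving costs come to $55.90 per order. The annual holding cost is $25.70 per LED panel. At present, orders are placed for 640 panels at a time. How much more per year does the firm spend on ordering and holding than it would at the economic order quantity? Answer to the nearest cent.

Extra cost ≈ $1,089.95 per year

EOQ = √(2DS/H) = √(2 × 38,080 × 55.9 / 25.7) ≈ 407.01.
Cost at Q* = (D/Q*)S + (Q*/2)H = √(2DSH) ≈ $10,460.10.
Cost at Q = 640: (38,080/640)×55.9 + (640/2)×25.7 = $3,326.05 + $8,224.00 = $11,550.05.
Excess = $11,550.05 − $10,460.10 = $1,089.95.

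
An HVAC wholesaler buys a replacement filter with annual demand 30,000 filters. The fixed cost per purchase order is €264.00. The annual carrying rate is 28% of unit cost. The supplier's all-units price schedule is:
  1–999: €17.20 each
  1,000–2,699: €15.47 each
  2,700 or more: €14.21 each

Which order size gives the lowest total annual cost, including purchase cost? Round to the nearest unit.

Holding cost per unit per year at price C is H = 0.28·C.
Evaluate total cost at each tier's feasible EOQ or, if the EOQ is below the tier, at the tier's minimum quantity.
Tier 1 (€17.20): EOQ = 1813.6 exceeds tier's upper bound 999, so this tier is dominated.
EOQ at €15.47 = 1912.3 (feasible in tier 2): TC = 30,000×€15.47 + (30,000/1912.3)×264 + (1912.3/2)×0.28×€15.47 = €472,383.27.
EOQ at €14.21 = 1995.3 < 2700, so use break Q=2700: TC = 30,000×€14.21 + (30,000/2700.0)×264 + (2700.0/2)×0.28×€14.21 = €434,604.71.
Lowest total cost is €434,604.71 at Q = 2700.0.

Q* ≈ 2,700 filters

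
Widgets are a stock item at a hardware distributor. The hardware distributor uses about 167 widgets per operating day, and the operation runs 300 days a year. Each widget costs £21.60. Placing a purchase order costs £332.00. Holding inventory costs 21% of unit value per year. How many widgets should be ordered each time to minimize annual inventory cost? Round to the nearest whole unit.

Q* ≈ 2,708 widgets

Annual demand D = 167 × 300 = 50,100.
Holding cost H = 0.21 × £21.60 = £4.5360 per unit per year.
EOQ = √(2DS / H) = √(2 × 50,100 × 332 / 4.536).
= √(33,266,400 / 4.536) = √7,333,862.4339 ≈ 2708.110.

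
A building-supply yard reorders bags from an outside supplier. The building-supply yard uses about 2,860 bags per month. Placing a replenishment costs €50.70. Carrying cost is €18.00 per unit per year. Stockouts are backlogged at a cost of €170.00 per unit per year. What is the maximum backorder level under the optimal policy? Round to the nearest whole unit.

S* ≈ 44 bags

Annual demand D = 2,860 × 12 = 34,320.
With planned backorders, Q* = √(2DS/H) · √((H+B)/B).
√(2DS/H) = √(2 × 34,320 × 50.7 / 18) = 439.700.
√((H+B)/B) = √((18+170)/170) = 1.0516.
Q* ≈ 462.393.
S* = Q* · H/(H+B) = 462.393 × 18/188 ≈ 44.272.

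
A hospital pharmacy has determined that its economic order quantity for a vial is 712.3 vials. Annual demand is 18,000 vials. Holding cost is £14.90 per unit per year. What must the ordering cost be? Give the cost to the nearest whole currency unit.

The basic EOQ model gives Q* = √(2DS/H); rearrange for the unknown.
From Q* = √(2DS/H): S = Q*²H / (2D) = 712.3² × 14.9 / (2 × 18,000) = 209.9953.

S ≈ £210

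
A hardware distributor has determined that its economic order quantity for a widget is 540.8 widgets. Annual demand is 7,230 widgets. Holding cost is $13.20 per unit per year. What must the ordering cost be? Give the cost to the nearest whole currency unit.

The basic EOQ model gives Q* = √(2DS/H); rearrange for the unknown.
From Q* = √(2DS/H): S = Q*²H / (2D) = 540.8² × 13.2 / (2 × 7,230) = 266.9802.

S ≈ $267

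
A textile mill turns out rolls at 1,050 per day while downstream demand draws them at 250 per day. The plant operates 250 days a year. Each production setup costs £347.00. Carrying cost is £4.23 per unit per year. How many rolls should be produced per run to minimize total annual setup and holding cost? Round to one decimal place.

Q* ≈ 3,668.6 rolls

Annual demand D = 250 × 250 = 62,500.
Production build-up factor (1 − d/p) = 1 − 250/1,050 = 0.7619.
Q* = √(2DS / (H(1 − d/p))) = √(2 × 62,500 × 347 / (4.23 × 0.7619)).
= √(43,375,000 / 3.2229) ≈ 3668.590.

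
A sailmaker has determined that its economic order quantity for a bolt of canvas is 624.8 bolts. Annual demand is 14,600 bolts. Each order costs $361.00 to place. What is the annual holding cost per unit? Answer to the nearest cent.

H ≈ $27.00

The basic EOQ model gives Q* = √(2DS/H); rearrange for the unknown.
From Q* = √(2DS/H): H = 2DS / Q*² = 2 × 14,600 × 361 / 624.8² = 27.0028.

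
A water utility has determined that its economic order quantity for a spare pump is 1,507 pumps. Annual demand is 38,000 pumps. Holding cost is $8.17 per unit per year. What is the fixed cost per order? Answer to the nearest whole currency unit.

S ≈ $244

Invert the EOQ relation Q*² = 2DS/H.
From Q* = √(2DS/H): S = Q*²H / (2D) = 1,507² × 8.17 / (2 × 38,000) = 244.1378.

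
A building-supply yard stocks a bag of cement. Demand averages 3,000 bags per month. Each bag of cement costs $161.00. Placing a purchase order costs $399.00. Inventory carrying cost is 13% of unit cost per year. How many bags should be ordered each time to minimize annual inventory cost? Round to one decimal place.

Q* ≈ 1,171.6 bags

Annual demand D = 3,000 × 12 = 36,000.
Holding cost H = 0.13 × $161.00 = $20.9300 per unit per year.
EOQ = √(2DS / H) = √(2 × 36,000 × 399 / 20.93).
= √(28,728,000 / 20.93) = √1,372,575.2508 ≈ 1171.570.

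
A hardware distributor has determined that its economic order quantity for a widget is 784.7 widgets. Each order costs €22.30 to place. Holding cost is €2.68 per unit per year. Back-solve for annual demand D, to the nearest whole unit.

D ≈ 37,000 widgets per year

Invert the EOQ relation Q*² = 2DS/H.
From Q* = √(2DS/H): D = Q*²H / (2S) = 784.7² × 2.68 / (2 × 22.3) = 37000.470.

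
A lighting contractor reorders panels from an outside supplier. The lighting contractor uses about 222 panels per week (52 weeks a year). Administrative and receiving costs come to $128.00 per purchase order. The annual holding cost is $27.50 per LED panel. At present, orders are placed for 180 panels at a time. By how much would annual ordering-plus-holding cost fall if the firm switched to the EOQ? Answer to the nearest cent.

Annual demand D = 222 × 52 = 11,544.
EOQ = √(2DS/H) = √(2 × 11,544 × 128 / 27.5) ≈ 327.82.
Cost at Q* = (D/Q*)S + (Q*/2)H = √(2DSH) ≈ $9,014.97.
Cost at Q = 180: (11,544/180)×128 + (180/2)×27.5 = $8,209.07 + $2,475.00 = $10,684.07.
Excess = $10,684.07 − $9,014.97 = $1,669.09.

Extra cost ≈ $1,669.09 per year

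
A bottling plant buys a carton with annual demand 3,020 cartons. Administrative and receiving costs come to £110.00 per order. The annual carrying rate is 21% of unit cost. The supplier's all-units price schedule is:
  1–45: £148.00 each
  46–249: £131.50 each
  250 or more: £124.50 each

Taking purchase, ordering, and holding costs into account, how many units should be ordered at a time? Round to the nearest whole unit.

Q* ≈ 250 cartons

Holding cost per unit per year at price C is H = 0.21·C.
For each price level, check whether its EOQ is feasible; otherwise the best quantity at that price is the breakpoint.
Tier 1 (£148.00): EOQ = 146.2 exceeds tier's upper bound 45, so this tier is dominated.
EOQ at £131.50 = 155.1 (feasible in tier 2): TC = 3,020×£131.50 + (3,020/155.1)×110 + (155.1/2)×0.21×£131.50 = £401,413.39.
EOQ at £124.50 = 159.4 < 250, so use break Q=250: TC = 3,020×£124.50 + (3,020/250.0)×110 + (250.0/2)×0.21×£124.50 = £380,586.92.
Lowest total cost is £380,586.92 at Q = 250.0.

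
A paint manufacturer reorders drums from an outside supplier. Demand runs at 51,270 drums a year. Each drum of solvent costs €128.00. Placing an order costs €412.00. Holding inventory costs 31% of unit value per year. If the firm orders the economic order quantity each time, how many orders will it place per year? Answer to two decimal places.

N ≈ 49.69 orders per year

Holding cost H = 0.31 × €128.00 = €39.6800 per unit per year.
The optimal lot size = √(2DS/H) = √(2 × 51,270 × 412 / 39.68) ≈ 1031.83.
Orders per year = D / Q* = 51,270 / 1031.83 ≈ 49.688.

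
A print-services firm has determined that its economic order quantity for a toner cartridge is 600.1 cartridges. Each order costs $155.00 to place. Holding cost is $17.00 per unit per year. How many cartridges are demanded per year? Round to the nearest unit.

Invert the EOQ relation Q*² = 2DS/H.
From Q* = √(2DS/H): D = Q*²H / (2S) = 600.1² × 17 / (2 × 155) = 19748.517.

D ≈ 19,749 cartridges per year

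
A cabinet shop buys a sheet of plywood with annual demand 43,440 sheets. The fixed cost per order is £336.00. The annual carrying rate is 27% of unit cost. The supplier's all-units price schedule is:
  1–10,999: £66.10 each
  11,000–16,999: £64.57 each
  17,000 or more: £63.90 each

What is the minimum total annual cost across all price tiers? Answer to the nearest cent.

Holding cost per unit per year at price C is H = 0.27·C.
Evaluate total cost at each tier's feasible EOQ or, if the EOQ is below the tier, at the tier's minimum quantity.
EOQ at £66.10 = 1278.9 (feasible in tier 1): TC = 43,440×£66.10 + (43,440/1278.9)×336 + (1278.9/2)×0.27×£66.10 = £2,894,209.07.
EOQ at £64.57 = 1294.0 < 11000, so use break Q=11000: TC = 43,440×£64.57 + (43,440/11000.0)×336 + (11000.0/2)×0.27×£64.57 = £2,902,134.14.
EOQ at £63.90 = 1300.8 < 17000, so use break Q=17000: TC = 43,440×£63.90 + (43,440/17000.0)×336 + (17000.0/2)×0.27×£63.90 = £2,923,325.08.
Lowest total cost among the candidates is at Q = 1278.9.

TC* ≈ £2,894,209.07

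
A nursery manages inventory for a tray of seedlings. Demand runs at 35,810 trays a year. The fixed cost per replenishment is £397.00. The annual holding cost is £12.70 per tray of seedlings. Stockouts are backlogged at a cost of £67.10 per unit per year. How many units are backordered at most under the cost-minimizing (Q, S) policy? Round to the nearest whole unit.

With planned backorders, Q* = √(2DS/H) · √((H+B)/B).
√(2DS/H) = √(2 × 35,810 × 397 / 12.7) = 1496.272.
√((H+B)/B) = √((12.7+67.1)/67.1) = 1.0905.
Q* ≈ 1631.739.
S* = Q* · H/(H+B) = 1631.739 × 12.7/79.8 ≈ 259.688.

S* ≈ 260 trays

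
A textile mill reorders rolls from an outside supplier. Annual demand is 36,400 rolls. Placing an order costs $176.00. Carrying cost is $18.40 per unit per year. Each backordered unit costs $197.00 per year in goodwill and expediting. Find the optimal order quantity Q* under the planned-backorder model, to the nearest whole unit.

Q* ≈ 873 rolls

With planned backorders, Q* = √(2DS/H) · √((H+B)/B).
√(2DS/H) = √(2 × 36,400 × 176 / 18.4) = 834.475.
√((H+B)/B) = √((18.4+197)/197) = 1.0457.
Q* ≈ 872.575.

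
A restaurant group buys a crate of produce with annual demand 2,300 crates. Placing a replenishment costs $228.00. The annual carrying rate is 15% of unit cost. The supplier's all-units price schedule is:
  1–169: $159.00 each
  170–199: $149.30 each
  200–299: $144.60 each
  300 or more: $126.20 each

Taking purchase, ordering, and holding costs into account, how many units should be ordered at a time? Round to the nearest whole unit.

Holding cost per unit per year at price C is H = 0.15·C.
Evaluate total cost at each tier's feasible EOQ or, if the EOQ is below the tier, at the tier's minimum quantity.
Tier 1 ($159.00): EOQ = 209.7 exceeds tier's upper bound 169, so this tier is dominated.
Tier 2 ($149.30): EOQ = 216.4 exceeds tier's upper bound 199, so this tier is dominated.
EOQ at $144.60 = 219.9 (feasible in tier 3): TC = 2,300×$144.60 + (2,300/219.9)×228 + (219.9/2)×0.15×$144.60 = $337,349.54.
EOQ at $126.20 = 235.4 < 300, so use break Q=300: TC = 2,300×$126.20 + (2,300/300.0)×228 + (300.0/2)×0.15×$126.20 = $294,847.50.
Lowest total cost is $294,847.50 at Q = 300.0.

Q* ≈ 300 crates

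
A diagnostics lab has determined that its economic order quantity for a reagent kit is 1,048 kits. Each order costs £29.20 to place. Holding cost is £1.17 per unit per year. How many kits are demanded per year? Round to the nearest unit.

The basic EOQ model gives Q* = √(2DS/H); rearrange for the unknown.
From Q* = √(2DS/H): D = Q*²H / (2S) = 1,048² × 1.17 / (2 × 29.2) = 22003.693.

D ≈ 22,004 kits per year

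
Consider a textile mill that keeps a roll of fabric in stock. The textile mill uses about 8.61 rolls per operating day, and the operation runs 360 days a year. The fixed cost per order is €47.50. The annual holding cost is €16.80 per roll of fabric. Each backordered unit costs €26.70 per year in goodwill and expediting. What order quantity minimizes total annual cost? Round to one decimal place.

Annual demand D = 8.61 × 360 = 3,099.6.
With planned backorders, Q* = √(2DS/H) · √((H+B)/B).
√(2DS/H) = √(2 × 3,099.6 × 47.5 / 16.8) = 132.391.
√((H+B)/B) = √((16.8+26.7)/26.7) = 1.2764.
Q* ≈ 168.985.

Q* ≈ 169.0 rolls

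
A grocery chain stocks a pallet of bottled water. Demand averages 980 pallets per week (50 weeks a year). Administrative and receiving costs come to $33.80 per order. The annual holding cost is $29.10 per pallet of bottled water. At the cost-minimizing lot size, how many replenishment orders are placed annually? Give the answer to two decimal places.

N ≈ 145.23 orders per year

Annual demand D = 980 × 50 = 49,000.
The optimal lot size = √(2DS/H) = √(2 × 49,000 × 33.8 / 29.1) ≈ 337.38.
Orders per year = D / Q* = 49,000 / 337.38 ≈ 145.235.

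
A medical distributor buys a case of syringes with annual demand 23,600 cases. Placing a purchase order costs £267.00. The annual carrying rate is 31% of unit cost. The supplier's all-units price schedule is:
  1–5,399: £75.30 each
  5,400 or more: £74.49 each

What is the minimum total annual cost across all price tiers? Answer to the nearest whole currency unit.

TC* ≈ £1,794,232

Holding cost per unit per year at price C is H = 0.31·C.
Evaluate total cost at each tier's feasible EOQ or, if the EOQ is below the tier, at the tier's minimum quantity.
EOQ at £75.30 = 734.8 (feasible in tier 1): TC = 23,600×£75.30 + (23,600/734.8)×267 + (734.8/2)×0.31×£75.30 = £1,794,231.61.
EOQ at £74.49 = 738.7 < 5400, so use break Q=5400: TC = 23,600×£74.49 + (23,600/5400.0)×267 + (5400.0/2)×0.31×£74.49 = £1,821,479.02.
Lowest total cost among the candidates is at Q = 734.8.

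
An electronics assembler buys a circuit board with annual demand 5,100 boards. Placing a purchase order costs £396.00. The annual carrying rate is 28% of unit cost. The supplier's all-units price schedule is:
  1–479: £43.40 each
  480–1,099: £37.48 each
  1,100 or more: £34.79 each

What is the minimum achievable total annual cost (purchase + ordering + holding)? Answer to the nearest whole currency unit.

Holding cost per unit per year at price C is H = 0.28·C.
Candidates are each tier's EOQ (if it falls in that tier) and each price-break quantity.
Tier 1 (£43.40): EOQ = 576.5 exceeds tier's upper bound 479, so this tier is dominated.
EOQ at £37.48 = 620.4 (feasible in tier 2): TC = 5,100×£37.48 + (5,100/620.4)×396 + (620.4/2)×0.28×£37.48 = £197,658.68.
EOQ at £34.79 = 643.9 < 1100, so use break Q=1100: TC = 5,100×£34.79 + (5,100/1100.0)×396 + (1100.0/2)×0.28×£34.79 = £184,622.66.
Lowest total cost among the candidates is at Q = 1100.0.

TC* ≈ £184,623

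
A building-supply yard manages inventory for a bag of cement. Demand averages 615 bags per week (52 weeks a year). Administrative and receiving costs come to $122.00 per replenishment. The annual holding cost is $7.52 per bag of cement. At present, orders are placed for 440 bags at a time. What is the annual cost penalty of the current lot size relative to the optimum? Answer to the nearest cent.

Extra cost ≈ $2,861.33 per year

Annual demand D = 615 × 52 = 31,980.
EOQ = √(2DS/H) = √(2 × 31,980 × 122 / 7.52) ≈ 1018.65.
Cost at Q* = (D/Q*)S + (Q*/2)H = √(2DSH) ≈ $7,660.25.
Cost at Q = 440: (31,980/440)×122 + (440/2)×7.52 = $8,867.18 + $1,654.40 = $10,521.58.
Excess = $10,521.58 − $7,660.25 = $2,861.33.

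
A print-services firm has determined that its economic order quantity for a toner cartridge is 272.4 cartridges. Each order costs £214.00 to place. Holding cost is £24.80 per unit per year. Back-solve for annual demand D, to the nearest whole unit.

D ≈ 4,300 cartridges per year

The basic EOQ model gives Q* = √(2DS/H); rearrange for the unknown.
From Q* = √(2DS/H): D = Q*²H / (2S) = 272.4² × 24.8 / (2 × 214) = 4299.541.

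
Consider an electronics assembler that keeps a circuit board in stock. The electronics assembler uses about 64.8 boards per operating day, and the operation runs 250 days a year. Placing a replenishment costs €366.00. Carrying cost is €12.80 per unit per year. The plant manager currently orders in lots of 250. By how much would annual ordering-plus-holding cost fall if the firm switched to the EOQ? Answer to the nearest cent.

Annual demand D = 64.8 × 250 = 16,200.
EOQ = √(2DS/H) = √(2 × 16,200 × 366 / 12.8) ≈ 962.52.
Cost at Q* = (D/Q*)S + (Q*/2)H = √(2DSH) ≈ €12,320.21.
Cost at Q = 250: (16,200/250)×366 + (250/2)×12.8 = €23,716.80 + €1,600.00 = €25,316.80.
Excess = €25,316.80 − €12,320.21 = €12,996.59.

Extra cost ≈ €12,996.59 per year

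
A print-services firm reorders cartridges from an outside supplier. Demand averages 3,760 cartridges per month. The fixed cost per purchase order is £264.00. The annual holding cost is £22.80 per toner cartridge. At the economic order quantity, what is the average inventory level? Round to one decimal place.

Average inventory ≈ 511.1 cartridges

Annual demand D = 3,760 × 12 = 45,120.
The optimal lot size = √(2DS/H) = √(2 × 45,120 × 264 / 22.8) ≈ 1022.20.
Average inventory = Q*/2 ≈ 1022.20 / 2 = 511.098.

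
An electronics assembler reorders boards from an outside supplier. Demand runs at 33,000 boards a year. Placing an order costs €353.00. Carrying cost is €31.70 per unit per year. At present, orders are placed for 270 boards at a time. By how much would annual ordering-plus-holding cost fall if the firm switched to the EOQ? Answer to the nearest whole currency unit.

EOQ = √(2DS/H) = √(2 × 33,000 × 353 / 31.7) ≈ 857.29.
Cost at Q* = (D/Q*)S + (Q*/2)H = √(2DSH) ≈ €27,176.21.
Cost at Q = 270: (33,000/270)×353 + (270/2)×31.7 = €43,144.44 + €4,279.50 = €47,423.94.
Excess = €47,423.94 − €27,176.21 = €20,247.73.

Extra cost ≈ €20,248 per year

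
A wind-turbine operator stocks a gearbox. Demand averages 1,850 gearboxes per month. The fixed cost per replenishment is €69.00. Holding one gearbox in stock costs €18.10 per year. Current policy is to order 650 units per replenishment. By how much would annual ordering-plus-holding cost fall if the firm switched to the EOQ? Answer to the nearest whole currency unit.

Annual demand D = 1,850 × 12 = 22,200.
EOQ = √(2DS/H) = √(2 × 22,200 × 69 / 18.1) ≈ 411.41.
Cost at Q* = (D/Q*)S + (Q*/2)H = √(2DSH) ≈ €7,446.55.
Cost at Q = 650: (22,200/650)×69 + (650/2)×18.1 = €2,356.62 + €5,882.50 = €8,239.12.
Excess = €8,239.12 − €7,446.55 = €792.56.

Extra cost ≈ €793 per year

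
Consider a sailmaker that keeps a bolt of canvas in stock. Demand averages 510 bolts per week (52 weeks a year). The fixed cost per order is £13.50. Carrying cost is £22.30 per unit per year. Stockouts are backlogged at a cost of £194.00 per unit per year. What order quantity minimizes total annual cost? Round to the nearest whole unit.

Q* ≈ 189 bolts

Annual demand D = 510 × 52 = 26,520.
With planned backorders, Q* = √(2DS/H) · √((H+B)/B).
√(2DS/H) = √(2 × 26,520 × 13.5 / 22.3) = 179.191.
√((H+B)/B) = √((22.3+194)/194) = 1.0559.
Q* ≈ 189.210.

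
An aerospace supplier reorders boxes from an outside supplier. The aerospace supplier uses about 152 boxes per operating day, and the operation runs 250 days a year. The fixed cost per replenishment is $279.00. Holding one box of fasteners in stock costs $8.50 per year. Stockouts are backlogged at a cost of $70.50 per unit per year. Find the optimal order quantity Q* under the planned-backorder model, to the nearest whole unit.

Annual demand D = 152 × 250 = 38,000.
With planned backorders, Q* = √(2DS/H) · √((H+B)/B).
√(2DS/H) = √(2 × 38,000 × 279 / 8.5) = 1579.427.
√((H+B)/B) = √((8.5+70.5)/70.5) = 1.0586.
Q* ≈ 1671.931.

Q* ≈ 1,672 boxes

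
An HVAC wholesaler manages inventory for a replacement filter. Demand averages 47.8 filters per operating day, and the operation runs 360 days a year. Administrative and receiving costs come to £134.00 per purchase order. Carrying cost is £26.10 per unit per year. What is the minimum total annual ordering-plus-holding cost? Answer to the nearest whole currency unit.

Annual demand D = 47.8 × 360 = 17,208.
The optimal lot size = √(2DS/H) = √(2 × 17,208 × 134 / 26.1) ≈ 420.35.
At Q*, ordering cost (D/Q*)S equals holding cost (Q*/2)H, each = √(DSH/2).
Minimum total = √(2DSH) = √(2 × 17,208 × 134 × 26.1) ≈ 10971.168.

TC* ≈ £10,971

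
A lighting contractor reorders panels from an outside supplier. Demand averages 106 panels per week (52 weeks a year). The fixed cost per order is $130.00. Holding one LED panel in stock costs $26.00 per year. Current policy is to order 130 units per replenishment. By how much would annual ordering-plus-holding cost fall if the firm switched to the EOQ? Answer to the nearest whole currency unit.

Extra cost ≈ $1,098 per year

Annual demand D = 106 × 52 = 5,512.
EOQ = √(2DS/H) = √(2 × 5,512 × 130 / 26) ≈ 234.78.
Cost at Q* = (D/Q*)S + (Q*/2)H = √(2DSH) ≈ $6,104.19.
Cost at Q = 130: (5,512/130)×130 + (130/2)×26 = $5,512.00 + $1,690.00 = $7,202.00.
Excess = $7,202.00 − $6,104.19 = $1,097.81.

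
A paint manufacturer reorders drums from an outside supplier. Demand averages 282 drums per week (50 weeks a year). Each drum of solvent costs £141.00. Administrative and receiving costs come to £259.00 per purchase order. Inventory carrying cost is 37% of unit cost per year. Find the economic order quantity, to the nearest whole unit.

Annual demand D = 282 × 50 = 14,100.
Holding cost H = 0.37 × £141.00 = £52.1700 per unit per year.
EOQ = √(2DS / H) = √(2 × 14,100 × 259 / 52.17).
= √(7,303,800 / 52.17) = √140,000 ≈ 374.166.

Q* ≈ 374 drums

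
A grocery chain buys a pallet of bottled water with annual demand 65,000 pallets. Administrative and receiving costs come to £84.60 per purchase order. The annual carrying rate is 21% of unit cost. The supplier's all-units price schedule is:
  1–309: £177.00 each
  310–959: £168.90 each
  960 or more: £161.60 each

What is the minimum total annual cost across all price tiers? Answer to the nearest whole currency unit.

TC* ≈ £10,526,017

Holding cost per unit per year at price C is H = 0.21·C.
For each price level, check whether its EOQ is feasible; otherwise the best quantity at that price is the breakpoint.
Tier 1 (£177.00): EOQ = 544.0 exceeds tier's upper bound 309, so this tier is dominated.
EOQ at £168.90 = 556.8 (feasible in tier 2): TC = 65,000×£168.90 + (65,000/556.8)×84.6 + (556.8/2)×0.21×£168.90 = £10,998,250.65.
EOQ at £161.60 = 569.3 < 960, so use break Q=960: TC = 65,000×£161.60 + (65,000/960.0)×84.6 + (960.0/2)×0.21×£161.60 = £10,526,017.40.
Lowest total cost among the candidates is at Q = 960.0.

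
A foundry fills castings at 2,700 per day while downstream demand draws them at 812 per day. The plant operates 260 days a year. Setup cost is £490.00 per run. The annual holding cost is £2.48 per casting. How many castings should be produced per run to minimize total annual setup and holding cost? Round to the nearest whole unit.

Q* ≈ 10,923 castings

Annual demand D = 812 × 260 = 211,120.
Production build-up factor (1 − d/p) = 1 − 812/2,700 = 0.6993.
Q* = √(2DS / (H(1 − d/p))) = √(2 × 211,120 × 490 / (2.48 × 0.6993)).
= √(206,897,600 / 1.7342) ≈ 10922.770.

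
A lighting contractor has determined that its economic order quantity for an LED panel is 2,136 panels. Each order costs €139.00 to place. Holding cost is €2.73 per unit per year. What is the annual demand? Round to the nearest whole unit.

Squaring Q* = √(2DS/H) gives Q*² = 2DS/H.
From Q* = √(2DS/H): D = Q*²H / (2S) = 2,136² × 2.73 / (2 × 139) = 44804.367.

D ≈ 44,804 panels per year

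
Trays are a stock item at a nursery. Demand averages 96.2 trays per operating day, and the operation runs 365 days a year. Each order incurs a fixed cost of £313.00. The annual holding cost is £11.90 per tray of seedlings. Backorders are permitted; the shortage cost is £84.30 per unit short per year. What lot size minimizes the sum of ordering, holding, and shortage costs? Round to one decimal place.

Annual demand D = 96.2 × 365 = 35,113.
With planned backorders, Q* = √(2DS/H) · √((H+B)/B).
√(2DS/H) = √(2 × 35,113 × 313 / 11.9) = 1359.088.
√((H+B)/B) = √((11.9+84.3)/84.3) = 1.0683.
Q* ≈ 1451.849.

Q* ≈ 1,451.8 trays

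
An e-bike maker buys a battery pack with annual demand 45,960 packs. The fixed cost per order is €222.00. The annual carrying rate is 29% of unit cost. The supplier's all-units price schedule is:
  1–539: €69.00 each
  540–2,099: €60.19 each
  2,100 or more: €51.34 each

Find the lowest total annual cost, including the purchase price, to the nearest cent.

Holding cost per unit per year at price C is H = 0.29·C.
For each price level, check whether its EOQ is feasible; otherwise the best quantity at that price is the breakpoint.
Tier 1 (€69.00): EOQ = 1009.9 exceeds tier's upper bound 539, so this tier is dominated.
EOQ at €60.19 = 1081.2 (feasible in tier 2): TC = 45,960×€60.19 + (45,960/1081.2)×222 + (1081.2/2)×0.29×€60.19 = €2,785,205.47.
EOQ at €51.34 = 1170.7 < 2100, so use break Q=2100: TC = 45,960×€51.34 + (45,960/2100.0)×222 + (2100.0/2)×0.29×€51.34 = €2,380,078.06.
Lowest total cost among the candidates is at Q = 2100.0.

TC* ≈ €2,380,078.06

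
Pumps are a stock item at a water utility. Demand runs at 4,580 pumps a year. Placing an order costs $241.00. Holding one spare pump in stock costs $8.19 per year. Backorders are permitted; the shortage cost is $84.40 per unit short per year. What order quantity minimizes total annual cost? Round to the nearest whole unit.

Q* ≈ 544 pumps

With planned backorders, Q* = √(2DS/H) · √((H+B)/B).
√(2DS/H) = √(2 × 4,580 × 241 / 8.19) = 519.176.
√((H+B)/B) = √((8.19+84.4)/84.4) = 1.0474.
Q* ≈ 543.782.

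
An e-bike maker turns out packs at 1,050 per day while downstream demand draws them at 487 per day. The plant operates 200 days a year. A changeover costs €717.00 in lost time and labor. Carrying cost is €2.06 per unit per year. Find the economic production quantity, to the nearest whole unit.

Annual demand D = 487 × 200 = 97,400.
Production build-up factor (1 − d/p) = 1 − 487/1,050 = 0.5362.
Q* = √(2DS / (H(1 − d/p))) = √(2 × 97,400 × 717 / (2.06 × 0.5362)).
= √(139,671,600 / 1.1046) ≈ 11245.037.

Q* ≈ 11,245 packs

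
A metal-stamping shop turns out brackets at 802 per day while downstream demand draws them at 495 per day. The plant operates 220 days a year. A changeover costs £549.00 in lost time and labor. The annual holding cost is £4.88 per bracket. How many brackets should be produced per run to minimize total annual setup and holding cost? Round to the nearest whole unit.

Q* ≈ 8,001 brackets

Annual demand D = 495 × 220 = 108,900.
Production build-up factor (1 − d/p) = 1 − 495/802 = 0.3828.
Q* = √(2DS / (H(1 − d/p))) = √(2 × 108,900 × 549 / (4.88 × 0.3828)).
= √(119,572,200 / 1.868) ≈ 8000.612.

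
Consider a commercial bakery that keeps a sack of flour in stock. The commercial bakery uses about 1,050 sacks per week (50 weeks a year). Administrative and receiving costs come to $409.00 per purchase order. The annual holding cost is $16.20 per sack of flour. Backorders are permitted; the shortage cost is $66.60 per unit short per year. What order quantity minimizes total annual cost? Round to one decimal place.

Annual demand D = 1,050 × 50 = 52,500.
With planned backorders, Q* = √(2DS/H) · √((H+B)/B).
√(2DS/H) = √(2 × 52,500 × 409 / 16.2) = 1628.166.
√((H+B)/B) = √((16.2+66.6)/66.6) = 1.1150.
Q* ≈ 1815.419.

Q* ≈ 1,815.4 sacks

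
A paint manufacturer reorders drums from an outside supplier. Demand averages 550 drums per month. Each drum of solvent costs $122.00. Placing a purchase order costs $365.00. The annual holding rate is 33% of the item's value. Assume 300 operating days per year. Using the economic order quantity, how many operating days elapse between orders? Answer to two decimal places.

Annual demand D = 550 × 12 = 6,600.
Holding cost H = 0.33 × $122.00 = $40.2600 per unit per year.
EOQ = √(2DS/H) = √(2 × 6,600 × 365 / 40.26) ≈ 345.94.
Cycle time = Q*/D × 300 = 345.94 / 6,600 × 300 ≈ 15.724 days.

T ≈ 15.72 days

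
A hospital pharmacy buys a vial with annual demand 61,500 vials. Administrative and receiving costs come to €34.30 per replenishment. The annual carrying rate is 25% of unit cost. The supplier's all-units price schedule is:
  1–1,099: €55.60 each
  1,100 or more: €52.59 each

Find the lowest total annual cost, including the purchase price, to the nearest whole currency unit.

TC* ≈ €3,243,434

Holding cost per unit per year at price C is H = 0.25·C.
Evaluate total cost at each tier's feasible EOQ or, if the EOQ is below the tier, at the tier's minimum quantity.
EOQ at €55.60 = 550.9 (feasible in tier 1): TC = 61,500×€55.60 + (61,500/550.9)×34.3 + (550.9/2)×0.25×€55.60 = €3,427,057.85.
EOQ at €52.59 = 566.5 < 1100, so use break Q=1100: TC = 61,500×€52.59 + (61,500/1100.0)×34.3 + (1100.0/2)×0.25×€52.59 = €3,243,433.81.
Lowest total cost among the candidates is at Q = 1100.0.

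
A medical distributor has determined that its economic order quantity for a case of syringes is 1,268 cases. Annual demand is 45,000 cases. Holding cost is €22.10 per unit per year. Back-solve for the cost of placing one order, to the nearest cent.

S ≈ €394.81

The basic EOQ model gives Q* = √(2DS/H); rearrange for the unknown.
From Q* = √(2DS/H): S = Q*²H / (2D) = 1,268² × 22.1 / (2 × 45,000) = 394.8101.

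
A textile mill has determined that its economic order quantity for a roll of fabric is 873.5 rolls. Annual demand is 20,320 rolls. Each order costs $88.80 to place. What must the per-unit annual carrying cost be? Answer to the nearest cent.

Squaring Q* = √(2DS/H) gives Q*² = 2DS/H.
From Q* = √(2DS/H): H = 2DS / Q*² = 2 × 20,320 × 88.8 / 873.5² = 4.7298.

H ≈ $4.73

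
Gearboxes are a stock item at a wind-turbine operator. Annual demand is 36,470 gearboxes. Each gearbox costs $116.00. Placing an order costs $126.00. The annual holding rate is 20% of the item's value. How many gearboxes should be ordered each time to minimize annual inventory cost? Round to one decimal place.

Q* ≈ 629.4 gearboxes

Holding cost H = 0.20 × $116.00 = $23.2000 per unit per year.
EOQ = √(2DS / H) = √(2 × 36,470 × 126 / 23.2).
= √(9,190,440 / 23.2) = √396,139.6552 ≈ 629.396.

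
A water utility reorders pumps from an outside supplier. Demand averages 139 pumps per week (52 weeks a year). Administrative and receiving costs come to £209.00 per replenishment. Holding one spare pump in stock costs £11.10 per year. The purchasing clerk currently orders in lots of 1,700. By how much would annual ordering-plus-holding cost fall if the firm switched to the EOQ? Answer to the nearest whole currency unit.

Annual demand D = 139 × 52 = 7,228.
EOQ = √(2DS/H) = √(2 × 7,228 × 209 / 11.1) ≈ 521.72.
Cost at Q* = (D/Q*)S + (Q*/2)H = √(2DSH) ≈ £5,791.07.
Cost at Q = 1,700: (7,228/1,700)×209 + (1,700/2)×11.1 = £888.62 + £9,435.00 = £10,323.62.
Excess = £10,323.62 − £5,791.07 = £4,532.55.

Extra cost ≈ £4,533 per year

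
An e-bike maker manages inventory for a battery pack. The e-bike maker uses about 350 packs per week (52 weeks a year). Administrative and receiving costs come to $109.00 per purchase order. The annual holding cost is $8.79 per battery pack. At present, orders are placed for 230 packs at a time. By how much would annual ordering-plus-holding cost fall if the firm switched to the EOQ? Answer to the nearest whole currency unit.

Extra cost ≈ $3,731 per year

Annual demand D = 350 × 52 = 18,200.
EOQ = √(2DS/H) = √(2 × 18,200 × 109 / 8.79) ≈ 671.85.
Cost at Q* = (D/Q*)S + (Q*/2)H = √(2DSH) ≈ $5,905.52.
Cost at Q = 230: (18,200/230)×109 + (230/2)×8.79 = $8,625.22 + $1,010.85 = $9,636.07.
Excess = $9,636.07 − $5,905.52 = $3,730.54.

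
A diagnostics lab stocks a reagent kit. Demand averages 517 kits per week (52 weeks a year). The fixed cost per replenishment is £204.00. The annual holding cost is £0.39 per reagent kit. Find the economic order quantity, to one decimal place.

Annual demand D = 517 × 52 = 26,884.
EOQ = √(2DS / H) = √(2 × 26,884 × 204 / 0.39).
= √(10,968,672 / 0.39) = √28,124,800 ≈ 5303.282.

Q* ≈ 5,303.3 kits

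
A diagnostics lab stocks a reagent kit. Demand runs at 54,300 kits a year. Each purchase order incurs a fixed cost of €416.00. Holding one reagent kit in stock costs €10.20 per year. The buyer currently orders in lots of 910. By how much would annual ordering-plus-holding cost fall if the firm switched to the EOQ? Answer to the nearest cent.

Extra cost ≈ €7,997.34 per year

EOQ = √(2DS/H) = √(2 × 54,300 × 416 / 10.2) ≈ 2104.56.
Cost at Q* = (D/Q*)S + (Q*/2)H = √(2DSH) ≈ €21,466.52.
Cost at Q = 910: (54,300/910)×416 + (910/2)×10.2 = €24,822.86 + €4,641.00 = €29,463.86.
Excess = €29,463.86 − €21,466.52 = €7,997.34.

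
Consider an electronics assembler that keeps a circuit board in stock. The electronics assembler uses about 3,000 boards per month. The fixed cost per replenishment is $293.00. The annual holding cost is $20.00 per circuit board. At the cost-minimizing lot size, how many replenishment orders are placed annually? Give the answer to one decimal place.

N ≈ 35.1 orders per year

Annual demand D = 3,000 × 12 = 36,000.
EOQ = √(2DS/H) = √(2 × 36,000 × 293 / 20) ≈ 1027.03.
Orders per year = D / Q* = 36,000 / 1027.03 ≈ 35.052.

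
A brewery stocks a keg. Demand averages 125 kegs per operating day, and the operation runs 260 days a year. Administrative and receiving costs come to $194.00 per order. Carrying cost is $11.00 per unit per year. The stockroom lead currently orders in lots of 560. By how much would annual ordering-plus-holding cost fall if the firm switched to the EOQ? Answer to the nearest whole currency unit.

Annual demand D = 125 × 260 = 32,500.
EOQ = √(2DS/H) = √(2 × 32,500 × 194 / 11) ≈ 1070.68.
Cost at Q* = (D/Q*)S + (Q*/2)H = √(2DSH) ≈ $11,777.52.
Cost at Q = 560: (32,500/560)×194 + (560/2)×11 = $11,258.93 + $3,080.00 = $14,338.93.
Excess = $14,338.93 − $11,777.52 = $2,561.41.

Extra cost ≈ $2,561 per year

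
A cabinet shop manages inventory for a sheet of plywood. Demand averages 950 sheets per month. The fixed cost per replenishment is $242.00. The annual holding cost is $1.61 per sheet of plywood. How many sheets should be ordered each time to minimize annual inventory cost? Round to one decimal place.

Annual demand D = 950 × 12 = 11,400.
EOQ = √(2DS / H) = √(2 × 11,400 × 242 / 1.61).
= √(5,517,600 / 1.61) = √3,427,080.7453 ≈ 1851.238.

Q* ≈ 1,851.2 sheets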